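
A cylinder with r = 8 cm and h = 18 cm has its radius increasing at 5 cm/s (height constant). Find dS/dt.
340π cm²/s

S = 2πrh + 2πr² (lateral + bases)
dS/dt = (2πh + 4πr)·dr/dt = (2π·18 + 4π·8)·5
= 340π cm²/s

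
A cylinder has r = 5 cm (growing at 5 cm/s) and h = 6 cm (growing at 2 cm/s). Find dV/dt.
350π cm³/s

V = πr²h
dV/dt = 2πrh·dr/dt + πr²·dh/dt
= 2π(5)(6)(5) + π(5)²(2)
= 350π cm³/s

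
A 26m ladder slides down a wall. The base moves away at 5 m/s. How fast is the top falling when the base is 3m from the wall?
15√667/667 ≈ 0.5808 m/s

x² + y² = 26²
2x·dx/dt + 2y·dy/dt = 0
dy/dt = -x/y · dx/dt = -3/√667 · 5 = -15√667/667 m/s
The top is descending at 15√667/667 ≈ 0.5808 m/s.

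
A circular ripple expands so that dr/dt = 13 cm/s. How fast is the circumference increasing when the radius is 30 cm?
26π cm/s

C = 2πr
dC/dt = 2π · dr/dt = 2π · 13 = 26π cm/s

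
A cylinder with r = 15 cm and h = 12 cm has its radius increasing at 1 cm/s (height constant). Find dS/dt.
84π cm²/s

S = 2πrh + 2πr² (lateral + bases)
dS/dt = (2πh + 4πr)·dr/dt = (2π·12 + 4π·15)·1
= 84π cm²/s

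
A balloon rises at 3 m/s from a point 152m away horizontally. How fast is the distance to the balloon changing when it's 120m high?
45√586/586 ≈ 1.859 m/s

z² = 152² + y²
z = √(152² + 120²) = 8√586
dz/dt = y/z · dy/dt = 120/(8√586) · 3 = 45√586/586 ≈ 1.859 m/s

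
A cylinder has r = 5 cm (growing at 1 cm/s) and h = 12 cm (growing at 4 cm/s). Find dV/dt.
220π cm³/s

V = πr²h
dV/dt = 2πrh·dr/dt + πr²·dh/dt
= 2π(5)(12)(1) + π(5)²(4)
= 220π cm³/s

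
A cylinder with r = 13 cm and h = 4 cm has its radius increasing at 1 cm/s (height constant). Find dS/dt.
60π cm²/s

S = 2πrh + 2πr² (lateral + bases)
dS/dt = (2πh + 4πr)·dr/dt = (2π·4 + 4π·13)·1
= 60π cm²/s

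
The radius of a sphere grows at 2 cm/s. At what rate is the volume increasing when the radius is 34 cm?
9248π cm³/s

V = (4/3)πr³
dV/dt = dV/dr · dr/dt = 4πr² · 2
At r = 34: dV/dt = 9248π cm³/s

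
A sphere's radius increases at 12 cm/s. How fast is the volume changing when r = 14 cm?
9408π cm³/s

V = (4/3)πr³
dV/dt = dV/dr · dr/dt = 4πr² · 12
At r = 14: dV/dt = 9408π cm³/s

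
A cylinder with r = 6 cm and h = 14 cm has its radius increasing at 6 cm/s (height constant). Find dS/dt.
312π cm²/s

S = 2πrh + 2πr² (lateral + bases)
dS/dt = (2πh + 4πr)·dr/dt = (2π·14 + 4π·6)·6
= 312π cm²/s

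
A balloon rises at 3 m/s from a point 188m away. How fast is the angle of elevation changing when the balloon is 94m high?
0.012766 rad/s

tan(θ) = y/188
sec²(θ) · dθ/dt = (1/188) · dy/dt
dθ/dt = cos²(θ)/188 · 3 = 188/(188² + 94²) · 3
dθ/dt = 0.012766 rad/s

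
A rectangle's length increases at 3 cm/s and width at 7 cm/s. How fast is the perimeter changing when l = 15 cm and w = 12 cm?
20 cm/s

P = 2(l + w)
dP/dt = 2(dl/dt + dw/dt) = 2(3 + 7) = 20 cm/s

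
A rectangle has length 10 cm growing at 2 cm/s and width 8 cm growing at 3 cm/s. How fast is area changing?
46 cm²/s

A = lw
dA/dt = w·dl/dt + l·dw/dt = 8·2 + 10·3 = 46 cm²/s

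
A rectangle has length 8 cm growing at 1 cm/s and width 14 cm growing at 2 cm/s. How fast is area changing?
30 cm²/s

A = lw
dA/dt = w·dl/dt + l·dw/dt = 14·1 + 8·2 = 30 cm²/s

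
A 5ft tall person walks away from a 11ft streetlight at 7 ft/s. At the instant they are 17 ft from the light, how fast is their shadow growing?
35/6 ft/s

By similar triangles: 11/(x+s) = 5/s
Solving: s = 5x/6
ds/dt = 5/6 · dx/dt = 5/6 · 7 = 35/6 ft/s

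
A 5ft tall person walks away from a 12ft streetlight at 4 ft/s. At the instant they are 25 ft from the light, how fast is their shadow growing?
20/7 ft/s

By similar triangles: 12/(x+s) = 5/s
Solving: s = 5x/7
ds/dt = 5/7 · dx/dt = 5/7 · 4 = 20/7 ft/s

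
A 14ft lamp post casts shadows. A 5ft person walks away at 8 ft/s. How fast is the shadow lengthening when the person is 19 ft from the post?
40/9 ft/s

By similar triangles: 14/(x+s) = 5/s
Solving: s = 5x/9
ds/dt = 5/9 · dx/dt = 5/9 · 8 = 40/9 ft/s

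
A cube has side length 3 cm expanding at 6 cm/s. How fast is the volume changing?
162 cm³/s

V = s³
dV/dt = 3s² · ds/dt = 3·3²·6 = 162 cm³/s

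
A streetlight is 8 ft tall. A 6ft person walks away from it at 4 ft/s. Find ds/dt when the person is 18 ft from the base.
12 ft/s

By similar triangles: 8/(x+s) = 6/s
Solving: s = 6x/2
ds/dt = 6/2 · dx/dt = 3 · 4 = 12 ft/s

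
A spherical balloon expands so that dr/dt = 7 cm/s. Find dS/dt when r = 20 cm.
1120π cm²/s

S = 4πr²
dS/dt = dS/dr · dr/dt = 8πr · 7
At r = 20: dS/dt = 1120π cm²/s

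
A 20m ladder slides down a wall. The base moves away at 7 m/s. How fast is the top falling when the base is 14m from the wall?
49√51/51 ≈ 6.861 m/s

x² + y² = 20²
2x·dx/dt + 2y·dy/dt = 0
dy/dt = -x/y · dx/dt = -14/(2√51) · 7 = -49√51/51 m/s
The top is descending at 49√51/51 ≈ 6.861 m/s.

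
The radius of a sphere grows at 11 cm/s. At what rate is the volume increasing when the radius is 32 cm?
45056π cm³/s

V = (4/3)πr³
dV/dt = dV/dr · dr/dt = 4πr² · 11
At r = 32: dV/dt = 45056π cm³/s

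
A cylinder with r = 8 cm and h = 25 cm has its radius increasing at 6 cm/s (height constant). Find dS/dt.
492π cm²/s

S = 2πrh + 2πr² (lateral + bases)
dS/dt = (2πh + 4πr)·dr/dt = (2π·25 + 4π·8)·6
= 492π cm²/s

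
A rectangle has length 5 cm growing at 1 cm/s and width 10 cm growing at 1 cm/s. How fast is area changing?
15 cm²/s

A = lw
dA/dt = w·dl/dt + l·dw/dt = 10·1 + 5·1 = 15 cm²/s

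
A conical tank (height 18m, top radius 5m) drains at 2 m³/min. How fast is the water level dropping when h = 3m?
72/(25π) ≈ 0.9167 m/min

r/h = 5/18, so r = (5/18)h
V = (1/3)πr²h = (1/3)π((5/18)h)²h = (25/972)πh³
dV/dh = (25/324)πh²
dh/dt = (dV/dt)/(dV/dh) = -2/((25/324)π·3²) = -72/(25π) m/min
The level is dropping at 72/(25π) ≈ 0.9167 m/min.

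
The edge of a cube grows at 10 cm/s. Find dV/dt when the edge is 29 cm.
25230 cm³/s

V = s³
dV/dt = 3s² · ds/dt = 3·29²·10 = 25230 cm³/s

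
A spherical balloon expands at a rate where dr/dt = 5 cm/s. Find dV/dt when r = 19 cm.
7220π cm³/s

V = (4/3)πr³
dV/dt = dV/dr · dr/dt = 4πr² · 5
At r = 19: dV/dt = 7220π cm³/s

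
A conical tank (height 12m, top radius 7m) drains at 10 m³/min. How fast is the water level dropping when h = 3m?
160/(49π) ≈ 1.039 m/min

r/h = 7/12, so r = (7/12)h
V = (1/3)πr²h = (1/3)π((7/12)h)²h = (49/432)πh³
dV/dh = (49/144)πh²
dh/dt = (dV/dt)/(dV/dh) = -10/((49/144)π·3²) = -160/(49π) m/min
The level is dropping at 160/(49π) ≈ 1.039 m/min.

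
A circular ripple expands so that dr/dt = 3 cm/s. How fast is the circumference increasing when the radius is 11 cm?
6π cm/s

C = 2πr
dC/dt = 2π · dr/dt = 2π · 3 = 6π cm/s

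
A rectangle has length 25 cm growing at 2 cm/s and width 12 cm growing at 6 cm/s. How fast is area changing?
174 cm²/s

A = lw
dA/dt = w·dl/dt + l·dw/dt = 12·2 + 25·6 = 174 cm²/s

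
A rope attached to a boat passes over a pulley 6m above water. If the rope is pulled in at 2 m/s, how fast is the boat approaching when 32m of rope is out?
32√247/247 ≈ 2.036 m/s

rope² = x² + 6²
x = √(32² - 6²) = 2√247
dx/dt = (rope/x) · d(rope)/dt = (32/(2√247)) · (-2) = -32√247/247 m/s
The boat approaches at 32√247/247 ≈ 2.036 m/s.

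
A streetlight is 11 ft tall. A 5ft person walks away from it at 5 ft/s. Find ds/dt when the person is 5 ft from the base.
25/6 ft/s

By similar triangles: 11/(x+s) = 5/s
Solving: s = 5x/6
ds/dt = 5/6 · dx/dt = 5/6 · 5 = 25/6 ft/s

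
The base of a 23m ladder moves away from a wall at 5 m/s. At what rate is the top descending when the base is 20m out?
100√129/129 ≈ 8.805 m/s

x² + y² = 23²
2x·dx/dt + 2y·dy/dt = 0
dy/dt = -x/y · dx/dt = -20/√129 · 5 = -100√129/129 m/s
The top is descending at 100√129/129 ≈ 8.805 m/s.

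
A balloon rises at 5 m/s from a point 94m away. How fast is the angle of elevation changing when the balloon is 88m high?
0.028347 rad/s

tan(θ) = y/94
sec²(θ) · dθ/dt = (1/94) · dy/dt
dθ/dt = cos²(θ)/94 · 5 = 94/(94² + 88²) · 5
dθ/dt = 0.028347 rad/s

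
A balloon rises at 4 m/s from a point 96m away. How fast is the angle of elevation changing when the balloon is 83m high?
0.023844 rad/s

tan(θ) = y/96
sec²(θ) · dθ/dt = (1/96) · dy/dt
dθ/dt = cos²(θ)/96 · 4 = 96/(96² + 83²) · 4
dθ/dt = 0.023844 rad/s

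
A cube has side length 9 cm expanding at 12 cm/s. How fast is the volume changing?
2916 cm³/s

V = s³
dV/dt = 3s² · ds/dt = 3·9²·12 = 2916 cm³/s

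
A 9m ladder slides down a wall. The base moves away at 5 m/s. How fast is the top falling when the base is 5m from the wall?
25√14/28 ≈ 3.341 m/s

x² + y² = 9²
2x·dx/dt + 2y·dy/dt = 0
dy/dt = -x/y · dx/dt = -5/(2√14) · 5 = -25√14/28 m/s
The top is descending at 25√14/28 ≈ 3.341 m/s.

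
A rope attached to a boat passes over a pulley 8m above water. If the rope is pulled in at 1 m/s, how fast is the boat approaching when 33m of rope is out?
33√41/205 ≈ 1.031 m/s

rope² = x² + 8²
x = √(33² - 8²) = 5√41
dx/dt = (rope/x) · d(rope)/dt = (33/(5√41)) · (-1) = -33√41/205 m/s
The boat approaches at 33√41/205 ≈ 1.031 m/s.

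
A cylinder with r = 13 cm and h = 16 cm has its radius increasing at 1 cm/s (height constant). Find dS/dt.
84π cm²/s

S = 2πrh + 2πr² (lateral + bases)
dS/dt = (2πh + 4πr)·dr/dt = (2π·16 + 4π·13)·1
= 84π cm²/s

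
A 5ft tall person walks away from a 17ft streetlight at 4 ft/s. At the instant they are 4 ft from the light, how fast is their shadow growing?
5/3 ft/s

By similar triangles: 17/(x+s) = 5/s
Solving: s = 5x/12
ds/dt = 5/12 · dx/dt = 5/12 · 4 = 5/3 ft/s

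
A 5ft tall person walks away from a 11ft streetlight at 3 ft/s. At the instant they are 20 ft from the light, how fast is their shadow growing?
5/2 ft/s

By similar triangles: 11/(x+s) = 5/s
Solving: s = 5x/6
ds/dt = 5/6 · dx/dt = 5/6 · 3 = 5/2 ft/s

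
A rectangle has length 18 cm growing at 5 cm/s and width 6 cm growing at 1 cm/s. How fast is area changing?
48 cm²/s

A = lw
dA/dt = w·dl/dt + l·dw/dt = 6·5 + 18·1 = 48 cm²/s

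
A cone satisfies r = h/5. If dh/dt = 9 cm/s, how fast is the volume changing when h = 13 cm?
1521π/25 cm³/s

V = (1/3)π(h/5)²h = πh³/75
dV/dt = πh²/25 · 9
At h = 13: dV/dt = 1521π/25 cm³/s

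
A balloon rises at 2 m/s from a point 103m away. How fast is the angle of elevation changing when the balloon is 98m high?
0.010191 rad/s

tan(θ) = y/103
sec²(θ) · dθ/dt = (1/103) · dy/dt
dθ/dt = cos²(θ)/103 · 2 = 103/(103² + 98²) · 2
dθ/dt = 0.010191 rad/s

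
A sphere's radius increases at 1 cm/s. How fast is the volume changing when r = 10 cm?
400π cm³/s

V = (4/3)πr³
dV/dt = dV/dr · dr/dt = 4πr² · 1
At r = 10: dV/dt = 400π cm³/s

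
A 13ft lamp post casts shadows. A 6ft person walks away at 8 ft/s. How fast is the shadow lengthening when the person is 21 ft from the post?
48/7 ft/s

By similar triangles: 13/(x+s) = 6/s
Solving: s = 6x/7
ds/dt = 6/7 · dx/dt = 6/7 · 8 = 48/7 ft/s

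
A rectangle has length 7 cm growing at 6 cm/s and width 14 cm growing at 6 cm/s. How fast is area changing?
126 cm²/s

A = lw
dA/dt = w·dl/dt + l·dw/dt = 14·6 + 7·6 = 126 cm²/s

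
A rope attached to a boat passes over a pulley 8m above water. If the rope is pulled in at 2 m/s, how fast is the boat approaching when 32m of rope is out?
8√15/15 ≈ 2.066 m/s

rope² = x² + 8²
x = √(32² - 8²) = 8√15
dx/dt = (rope/x) · d(rope)/dt = (32/(8√15)) · (-2) = -8√15/15 m/s
The boat approaches at 8√15/15 ≈ 2.066 m/s.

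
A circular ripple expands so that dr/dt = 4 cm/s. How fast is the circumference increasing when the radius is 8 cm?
8π cm/s

C = 2πr
dC/dt = 2π · dr/dt = 2π · 4 = 8π cm/s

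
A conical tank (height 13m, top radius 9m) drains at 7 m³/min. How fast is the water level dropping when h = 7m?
169/(567π) ≈ 0.09488 m/min

r/h = 9/13, so r = (9/13)h
V = (1/3)πr²h = (1/3)π((9/13)h)²h = (27/169)πh³
dV/dh = (81/169)πh²
dh/dt = (dV/dt)/(dV/dh) = -7/((81/169)π·7²) = -169/(567π) m/min
The level is dropping at 169/(567π) ≈ 0.09488 m/min.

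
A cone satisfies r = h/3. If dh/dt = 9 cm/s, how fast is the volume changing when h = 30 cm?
900π cm³/s

V = (1/3)π(h/3)²h = πh³/27
dV/dt = πh²/9 · 9
At h = 30: dV/dt = 900π cm³/s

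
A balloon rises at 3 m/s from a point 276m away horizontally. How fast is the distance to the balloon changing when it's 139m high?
417√95497/95497 ≈ 1.349 m/s

z² = 276² + y²
z = √(276² + 139²) = √95497
dz/dt = y/z · dy/dt = 139/√95497 · 3 = 417√95497/95497 ≈ 1.349 m/s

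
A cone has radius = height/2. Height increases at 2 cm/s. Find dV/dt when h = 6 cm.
18π cm³/s

V = (1/3)π(h/2)²h = πh³/12
dV/dt = πh²/4 · 2
At h = 6: dV/dt = 18π cm³/s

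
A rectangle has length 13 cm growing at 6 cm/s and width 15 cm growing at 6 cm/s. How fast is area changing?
168 cm²/s

A = lw
dA/dt = w·dl/dt + l·dw/dt = 15·6 + 13·6 = 168 cm²/s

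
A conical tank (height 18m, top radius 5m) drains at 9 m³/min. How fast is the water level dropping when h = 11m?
2916/(3025π) ≈ 0.3068 m/min

r/h = 5/18, so r = (5/18)h
V = (1/3)πr²h = (1/3)π((5/18)h)²h = (25/972)πh³
dV/dh = (25/324)πh²
dh/dt = (dV/dt)/(dV/dh) = -9/((25/324)π·11²) = -2916/(3025π) m/min
The level is dropping at 2916/(3025π) ≈ 0.3068 m/min.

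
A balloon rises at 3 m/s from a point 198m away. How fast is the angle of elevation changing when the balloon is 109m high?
0.011628 rad/s

tan(θ) = y/198
sec²(θ) · dθ/dt = (1/198) · dy/dt
dθ/dt = cos²(θ)/198 · 3 = 198/(198² + 109²) · 3
dθ/dt = 0.011628 rad/s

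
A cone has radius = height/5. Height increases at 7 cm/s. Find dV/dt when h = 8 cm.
448π/25 cm³/s

V = (1/3)π(h/5)²h = πh³/75
dV/dt = πh²/25 · 7
At h = 8: dV/dt = 448π/25 cm³/s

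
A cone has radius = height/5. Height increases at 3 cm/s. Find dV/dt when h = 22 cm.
1452π/25 cm³/s

V = (1/3)π(h/5)²h = πh³/75
dV/dt = πh²/25 · 3
At h = 22: dV/dt = 1452π/25 cm³/s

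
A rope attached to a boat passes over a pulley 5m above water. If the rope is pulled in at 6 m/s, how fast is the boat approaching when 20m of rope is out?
8√15/5 ≈ 6.197 m/s

rope² = x² + 5²
x = √(20² - 5²) = 5√15
dx/dt = (rope/x) · d(rope)/dt = (20/(5√15)) · (-6) = -8√15/5 m/s
The boat approaches at 8√15/5 ≈ 6.197 m/s.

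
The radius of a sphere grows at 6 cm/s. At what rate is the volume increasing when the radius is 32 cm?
24576π cm³/s

V = (4/3)πr³
dV/dt = dV/dr · dr/dt = 4πr² · 6
At r = 32: dV/dt = 24576π cm³/s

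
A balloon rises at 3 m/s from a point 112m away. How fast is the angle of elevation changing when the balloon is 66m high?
0.019882 rad/s

tan(θ) = y/112
sec²(θ) · dθ/dt = (1/112) · dy/dt
dθ/dt = cos²(θ)/112 · 3 = 112/(112² + 66²) · 3
dθ/dt = 0.019882 rad/s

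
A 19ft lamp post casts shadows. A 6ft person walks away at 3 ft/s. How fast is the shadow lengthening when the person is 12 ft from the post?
18/13 ft/s

By similar triangles: 19/(x+s) = 6/s
Solving: s = 6x/13
ds/dt = 6/13 · dx/dt = 6/13 · 3 = 18/13 ft/s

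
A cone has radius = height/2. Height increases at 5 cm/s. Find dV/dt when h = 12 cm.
180π cm³/s

V = (1/3)π(h/2)²h = πh³/12
dV/dt = πh²/4 · 5
At h = 12: dV/dt = 180π cm³/s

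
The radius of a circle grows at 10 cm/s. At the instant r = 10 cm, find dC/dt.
20π cm/s

C = 2πr
dC/dt = 2π · dr/dt = 2π · 10 = 20π cm/s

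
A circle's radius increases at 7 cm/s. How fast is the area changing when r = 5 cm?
70π cm²/s

A = πr²
dA/dt = 2πr · dr/dt = 2π(5)(7) = 70π cm²/s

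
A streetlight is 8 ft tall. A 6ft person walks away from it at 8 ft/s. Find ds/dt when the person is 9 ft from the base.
24 ft/s

By similar triangles: 8/(x+s) = 6/s
Solving: s = 6x/2
ds/dt = 6/2 · dx/dt = 3 · 8 = 24 ft/s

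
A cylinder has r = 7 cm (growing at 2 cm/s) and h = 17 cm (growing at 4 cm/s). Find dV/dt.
672π cm³/s

V = πr²h
dV/dt = 2πrh·dr/dt + πr²·dh/dt
= 2π(7)(17)(2) + π(7)²(4)
= 672π cm³/s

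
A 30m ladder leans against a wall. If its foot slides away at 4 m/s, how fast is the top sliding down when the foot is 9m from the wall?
12√91/91 ≈ 1.258 m/s

x² + y² = 30²
2x·dx/dt + 2y·dy/dt = 0
dy/dt = -x/y · dx/dt = -9/(3√91) · 4 = -12√91/91 m/s
The top is descending at 12√91/91 ≈ 1.258 m/s.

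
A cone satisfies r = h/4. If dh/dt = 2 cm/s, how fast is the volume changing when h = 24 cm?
72π cm³/s

V = (1/3)π(h/4)²h = πh³/48
dV/dt = πh²/16 · 2
At h = 24: dV/dt = 72π cm³/s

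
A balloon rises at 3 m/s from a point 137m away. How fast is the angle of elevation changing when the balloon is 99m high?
0.014386 rad/s

tan(θ) = y/137
sec²(θ) · dθ/dt = (1/137) · dy/dt
dθ/dt = cos²(θ)/137 · 3 = 137/(137² + 99²) · 3
dθ/dt = 0.014386 rad/s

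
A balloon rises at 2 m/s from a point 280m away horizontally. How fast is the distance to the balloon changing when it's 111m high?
222√90721/90721 ≈ 0.7371 m/s

z² = 280² + y²
z = √(280² + 111²) = √90721
dz/dt = y/z · dy/dt = 111/√90721 · 2 = 222√90721/90721 ≈ 0.7371 m/s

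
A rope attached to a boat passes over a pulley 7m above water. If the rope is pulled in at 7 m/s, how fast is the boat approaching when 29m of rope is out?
203√22/132 ≈ 7.213 m/s

rope² = x² + 7²
x = √(29² - 7²) = 6√22
dx/dt = (rope/x) · d(rope)/dt = (29/(6√22)) · (-7) = -203√22/132 m/s
The boat approaches at 203√22/132 ≈ 7.213 m/s.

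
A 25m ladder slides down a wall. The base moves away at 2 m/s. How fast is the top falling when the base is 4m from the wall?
8√609/609 ≈ 0.3242 m/s

x² + y² = 25²
2x·dx/dt + 2y·dy/dt = 0
dy/dt = -x/y · dx/dt = -4/√609 · 2 = -8√609/609 m/s
The top is descending at 8√609/609 ≈ 0.3242 m/s.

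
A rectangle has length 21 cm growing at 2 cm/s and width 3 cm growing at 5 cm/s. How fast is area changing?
111 cm²/s

A = lw
dA/dt = w·dl/dt + l·dw/dt = 3·2 + 21·5 = 111 cm²/s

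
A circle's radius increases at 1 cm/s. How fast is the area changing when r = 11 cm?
22π cm²/s

A = πr²
dA/dt = 2πr · dr/dt = 2π(11)(1) = 22π cm²/s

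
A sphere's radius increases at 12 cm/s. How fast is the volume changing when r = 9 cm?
3888π cm³/s

V = (4/3)πr³
dV/dt = dV/dr · dr/dt = 4πr² · 12
At r = 9: dV/dt = 3888π cm³/s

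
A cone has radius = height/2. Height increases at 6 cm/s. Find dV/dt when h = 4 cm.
24π cm³/s

V = (1/3)π(h/2)²h = πh³/12
dV/dt = πh²/4 · 6
At h = 4: dV/dt = 24π cm³/s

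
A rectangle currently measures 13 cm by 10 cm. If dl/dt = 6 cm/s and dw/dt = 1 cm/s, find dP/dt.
14 cm/s

P = 2(l + w)
dP/dt = 2(dl/dt + dw/dt) = 2(6 + 1) = 14 cm/s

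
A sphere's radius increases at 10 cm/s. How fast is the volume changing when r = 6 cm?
1440π cm³/s

V = (4/3)πr³
dV/dt = dV/dr · dr/dt = 4πr² · 10
At r = 6: dV/dt = 1440π cm³/s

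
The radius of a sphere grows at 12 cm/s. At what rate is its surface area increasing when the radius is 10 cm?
960π cm²/s

S = 4πr²
dS/dt = dS/dr · dr/dt = 8πr · 12
At r = 10: dS/dt = 960π cm²/s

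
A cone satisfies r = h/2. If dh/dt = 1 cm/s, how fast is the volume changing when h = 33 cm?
1089π/4 cm³/s

V = (1/3)π(h/2)²h = πh³/12
dV/dt = πh²/4 · 1
At h = 33: dV/dt = 1089π/4 cm³/s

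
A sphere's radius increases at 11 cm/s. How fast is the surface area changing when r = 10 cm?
880π cm²/s

S = 4πr²
dS/dt = dS/dr · dr/dt = 8πr · 11
At r = 10: dS/dt = 880π cm²/s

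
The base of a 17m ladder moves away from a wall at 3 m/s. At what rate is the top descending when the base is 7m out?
7√15/20 ≈ 1.356 m/s

x² + y² = 17²
2x·dx/dt + 2y·dy/dt = 0
dy/dt = -x/y · dx/dt = -7/(4√15) · 3 = -7√15/20 m/s
The top is descending at 7√15/20 ≈ 1.356 m/s.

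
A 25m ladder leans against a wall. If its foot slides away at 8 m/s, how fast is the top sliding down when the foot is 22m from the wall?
176√141/141 ≈ 14.82 m/s

x² + y² = 25²
2x·dx/dt + 2y·dy/dt = 0
dy/dt = -x/y · dx/dt = -22/√141 · 8 = -176√141/141 m/s
The top is descending at 176√141/141 ≈ 14.82 m/s.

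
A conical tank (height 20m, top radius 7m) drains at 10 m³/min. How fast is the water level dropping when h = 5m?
160/(49π) ≈ 1.039 m/min

r/h = 7/20, so r = (7/20)h
V = (1/3)πr²h = (1/3)π((7/20)h)²h = (49/1200)πh³
dV/dh = (49/400)πh²
dh/dt = (dV/dt)/(dV/dh) = -10/((49/400)π·5²) = -160/(49π) m/min
The level is dropping at 160/(49π) ≈ 1.039 m/min.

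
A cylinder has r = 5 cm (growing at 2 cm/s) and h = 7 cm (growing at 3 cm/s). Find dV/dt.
215π cm³/s

V = πr²h
dV/dt = 2πrh·dr/dt + πr²·dh/dt
= 2π(5)(7)(2) + π(5)²(3)
= 215π cm³/s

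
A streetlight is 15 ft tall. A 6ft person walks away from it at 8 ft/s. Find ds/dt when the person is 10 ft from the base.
16/3 ft/s

By similar triangles: 15/(x+s) = 6/s
Solving: s = 6x/9
ds/dt = 6/9 · dx/dt = 2/3 · 8 = 16/3 ft/s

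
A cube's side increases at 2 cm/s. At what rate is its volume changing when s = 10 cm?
600 cm³/s

V = s³
dV/dt = 3s² · ds/dt = 3·10²·2 = 600 cm³/s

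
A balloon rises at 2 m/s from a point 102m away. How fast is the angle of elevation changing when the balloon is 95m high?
0.0105 rad/s

tan(θ) = y/102
sec²(θ) · dθ/dt = (1/102) · dy/dt
dθ/dt = cos²(θ)/102 · 2 = 102/(102² + 95²) · 2
dθ/dt = 0.0105 rad/s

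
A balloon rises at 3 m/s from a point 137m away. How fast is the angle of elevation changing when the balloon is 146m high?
0.010253 rad/s

tan(θ) = y/137
sec²(θ) · dθ/dt = (1/137) · dy/dt
dθ/dt = cos²(θ)/137 · 3 = 137/(137² + 146²) · 3
dθ/dt = 0.010253 rad/s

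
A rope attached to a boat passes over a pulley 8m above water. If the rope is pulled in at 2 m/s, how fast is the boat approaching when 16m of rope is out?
4√3/3 ≈ 2.309 m/s

rope² = x² + 8²
x = √(16² - 8²) = 8√3
dx/dt = (rope/x) · d(rope)/dt = (16/(8√3)) · (-2) = -4√3/3 m/s
The boat approaches at 4√3/3 ≈ 2.309 m/s.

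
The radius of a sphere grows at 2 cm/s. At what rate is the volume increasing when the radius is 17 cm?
2312π cm³/s

V = (4/3)πr³
dV/dt = dV/dr · dr/dt = 4πr² · 2
At r = 17: dV/dt = 2312π cm³/s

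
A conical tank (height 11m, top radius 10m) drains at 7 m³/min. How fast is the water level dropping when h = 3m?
847/(900π) ≈ 0.2996 m/min

r/h = 10/11, so r = (10/11)h
V = (1/3)πr²h = (1/3)π((10/11)h)²h = (100/363)πh³
dV/dh = (100/121)πh²
dh/dt = (dV/dt)/(dV/dh) = -7/((100/121)π·3²) = -847/(900π) m/min
The level is dropping at 847/(900π) ≈ 0.2996 m/min.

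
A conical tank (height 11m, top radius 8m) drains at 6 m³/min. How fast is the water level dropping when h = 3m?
121/(96π) ≈ 0.4012 m/min

r/h = 8/11, so r = (8/11)h
V = (1/3)πr²h = (1/3)π((8/11)h)²h = (64/363)πh³
dV/dh = (64/121)πh²
dh/dt = (dV/dt)/(dV/dh) = -6/((64/121)π·3²) = -121/(96π) m/min
The level is dropping at 121/(96π) ≈ 0.4012 m/min.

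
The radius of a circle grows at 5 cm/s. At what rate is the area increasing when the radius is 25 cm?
250π cm²/s

A = πr²
dA/dt = 2πr · dr/dt = 2π(25)(5) = 250π cm²/s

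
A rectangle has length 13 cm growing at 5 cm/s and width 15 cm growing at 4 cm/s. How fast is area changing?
127 cm²/s

A = lw
dA/dt = w·dl/dt + l·dw/dt = 15·5 + 13·4 = 127 cm²/s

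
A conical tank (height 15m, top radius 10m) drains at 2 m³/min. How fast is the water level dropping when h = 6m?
1/(8π) ≈ 0.03979 m/min

r/h = 10/15, so r = (2/3)h
V = (1/3)πr²h = (1/3)π((2/3)h)²h = (4/27)πh³
dV/dh = (4/9)πh²
dh/dt = (dV/dt)/(dV/dh) = -2/((4/9)π·6²) = -1/(8π) m/min
The level is dropping at 1/(8π) ≈ 0.03979 m/min.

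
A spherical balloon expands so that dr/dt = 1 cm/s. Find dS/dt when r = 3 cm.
24π cm²/s

S = 4πr²
dS/dt = dS/dr · dr/dt = 8πr · 1
At r = 3: dS/dt = 24π cm²/s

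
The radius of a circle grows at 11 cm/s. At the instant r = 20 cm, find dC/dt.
22π cm/s

C = 2πr
dC/dt = 2π · dr/dt = 2π · 11 = 22π cm/s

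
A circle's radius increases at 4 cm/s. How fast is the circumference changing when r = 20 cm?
8π cm/s

C = 2πr
dC/dt = 2π · dr/dt = 2π · 4 = 8π cm/s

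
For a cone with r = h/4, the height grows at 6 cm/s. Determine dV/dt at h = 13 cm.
507π/8 cm³/s

V = (1/3)π(h/4)²h = πh³/48
dV/dt = πh²/16 · 6
At h = 13: dV/dt = 507π/8 cm³/s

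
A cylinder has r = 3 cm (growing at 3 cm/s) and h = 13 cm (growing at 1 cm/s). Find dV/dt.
243π cm³/s

V = πr²h
dV/dt = 2πrh·dr/dt + πr²·dh/dt
= 2π(3)(13)(3) + π(3)²(1)
= 243π cm³/s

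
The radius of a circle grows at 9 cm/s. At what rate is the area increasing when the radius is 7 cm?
126π cm²/s

A = πr²
dA/dt = 2πr · dr/dt = 2π(7)(9) = 126π cm²/s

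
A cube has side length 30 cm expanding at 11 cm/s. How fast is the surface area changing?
3960 cm²/s

A = 6s²
dA/dt = 12s · ds/dt = 12·30·11 = 3960 cm²/s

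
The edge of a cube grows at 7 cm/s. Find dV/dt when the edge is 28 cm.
16464 cm³/s

V = s³
dV/dt = 3s² · ds/dt = 3·28²·7 = 16464 cm³/s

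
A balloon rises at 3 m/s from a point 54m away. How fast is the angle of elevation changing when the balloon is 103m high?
0.011978 rad/s

tan(θ) = y/54
sec²(θ) · dθ/dt = (1/54) · dy/dt
dθ/dt = cos²(θ)/54 · 3 = 54/(54² + 103²) · 3
dθ/dt = 0.011978 rad/s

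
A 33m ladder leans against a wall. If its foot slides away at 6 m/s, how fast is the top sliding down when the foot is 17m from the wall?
51√2/20 ≈ 3.606 m/s

x² + y² = 33²
2x·dx/dt + 2y·dy/dt = 0
dy/dt = -x/y · dx/dt = -17/(20√2) · 6 = -51√2/20 m/s
The top is descending at 51√2/20 ≈ 3.606 m/s.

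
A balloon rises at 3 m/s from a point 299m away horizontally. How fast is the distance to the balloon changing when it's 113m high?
339√102170/102170 ≈ 1.061 m/s

z² = 299² + y²
z = √(299² + 113²) = √102170
dz/dt = y/z · dy/dt = 113/√102170 · 3 = 339√102170/102170 ≈ 1.061 m/s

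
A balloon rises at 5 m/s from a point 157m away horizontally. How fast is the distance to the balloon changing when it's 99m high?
99√1378/1378 ≈ 2.667 m/s

z² = 157² + y²
z = √(157² + 99²) = 5√1378
dz/dt = y/z · dy/dt = 99/(5√1378) · 5 = 99√1378/1378 ≈ 2.667 m/s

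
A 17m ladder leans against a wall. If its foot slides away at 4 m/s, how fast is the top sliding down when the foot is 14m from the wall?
56√93/93 ≈ 5.807 m/s

x² + y² = 17²
2x·dx/dt + 2y·dy/dt = 0
dy/dt = -x/y · dx/dt = -14/√93 · 4 = -56√93/93 m/s
The top is descending at 56√93/93 ≈ 5.807 m/s.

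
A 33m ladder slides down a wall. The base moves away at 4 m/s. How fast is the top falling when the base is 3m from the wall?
√30/15 ≈ 0.3651 m/s

x² + y² = 33²
2x·dx/dt + 2y·dy/dt = 0
dy/dt = -x/y · dx/dt = -3/(6√30) · 4 = -√30/15 m/s
The top is descending at √30/15 ≈ 0.3651 m/s.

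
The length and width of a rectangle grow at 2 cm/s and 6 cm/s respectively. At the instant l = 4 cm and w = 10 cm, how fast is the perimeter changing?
16 cm/s

P = 2(l + w)
dP/dt = 2(dl/dt + dw/dt) = 2(2 + 6) = 16 cm/s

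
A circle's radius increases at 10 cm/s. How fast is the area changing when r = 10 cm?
200π cm²/s

A = πr²
dA/dt = 2πr · dr/dt = 2π(10)(10) = 200π cm²/s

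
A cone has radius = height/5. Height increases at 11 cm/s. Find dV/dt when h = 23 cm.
5819π/25 cm³/s

V = (1/3)π(h/5)²h = πh³/75
dV/dt = πh²/25 · 11
At h = 23: dV/dt = 5819π/25 cm³/s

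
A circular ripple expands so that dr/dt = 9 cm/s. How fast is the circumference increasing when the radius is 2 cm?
18π cm/s

C = 2πr
dC/dt = 2π · dr/dt = 2π · 9 = 18π cm/s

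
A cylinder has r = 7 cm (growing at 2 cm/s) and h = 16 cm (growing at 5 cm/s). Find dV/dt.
693π cm³/s

V = πr²h
dV/dt = 2πrh·dr/dt + πr²·dh/dt
= 2π(7)(16)(2) + π(7)²(5)
= 693π cm³/s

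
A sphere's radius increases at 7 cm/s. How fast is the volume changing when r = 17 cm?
8092π cm³/s

V = (4/3)πr³
dV/dt = dV/dr · dr/dt = 4πr² · 7
At r = 17: dV/dt = 8092π cm³/s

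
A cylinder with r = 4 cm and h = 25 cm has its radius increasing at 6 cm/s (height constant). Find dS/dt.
396π cm²/s

S = 2πrh + 2πr² (lateral + bases)
dS/dt = (2πh + 4πr)·dr/dt = (2π·25 + 4π·4)·6
= 396π cm²/s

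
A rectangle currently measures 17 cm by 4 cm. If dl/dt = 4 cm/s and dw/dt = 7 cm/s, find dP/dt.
22 cm/s

P = 2(l + w)
dP/dt = 2(dl/dt + dw/dt) = 2(4 + 7) = 22 cm/s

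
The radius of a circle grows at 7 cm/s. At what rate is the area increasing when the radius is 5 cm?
70π cm²/s

A = πr²
dA/dt = 2πr · dr/dt = 2π(5)(7) = 70π cm²/s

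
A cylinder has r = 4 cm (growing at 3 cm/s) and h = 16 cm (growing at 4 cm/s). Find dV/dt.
448π cm³/s

V = πr²h
dV/dt = 2πrh·dr/dt + πr²·dh/dt
= 2π(4)(16)(3) + π(4)²(4)
= 448π cm³/s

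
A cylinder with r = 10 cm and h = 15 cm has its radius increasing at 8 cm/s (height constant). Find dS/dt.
560π cm²/s

S = 2πrh + 2πr² (lateral + bases)
dS/dt = (2πh + 4πr)·dr/dt = (2π·15 + 4π·10)·8
= 560π cm²/s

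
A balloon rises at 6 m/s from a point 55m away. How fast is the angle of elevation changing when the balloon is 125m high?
0.017694 rad/s

tan(θ) = y/55
sec²(θ) · dθ/dt = (1/55) · dy/dt
dθ/dt = cos²(θ)/55 · 6 = 55/(55² + 125²) · 6
dθ/dt = 0.017694 rad/s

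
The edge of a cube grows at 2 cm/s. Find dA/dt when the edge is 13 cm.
312 cm²/s

A = 6s²
dA/dt = 12s · ds/dt = 12·13·2 = 312 cm²/s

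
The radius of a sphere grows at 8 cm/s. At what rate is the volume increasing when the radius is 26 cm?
21632π cm³/s

V = (4/3)πr³
dV/dt = dV/dr · dr/dt = 4πr² · 8
At r = 26: dV/dt = 21632π cm³/s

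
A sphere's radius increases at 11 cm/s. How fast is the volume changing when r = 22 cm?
21296π cm³/s

V = (4/3)πr³
dV/dt = dV/dr · dr/dt = 4πr² · 11
At r = 22: dV/dt = 21296π cm³/s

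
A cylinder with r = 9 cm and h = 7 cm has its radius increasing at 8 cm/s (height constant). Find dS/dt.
400π cm²/s

S = 2πrh + 2πr² (lateral + bases)
dS/dt = (2πh + 4πr)·dr/dt = (2π·7 + 4π·9)·8
= 400π cm²/s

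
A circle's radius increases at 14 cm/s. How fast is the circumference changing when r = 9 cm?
28π cm/s

C = 2πr
dC/dt = 2π · dr/dt = 2π · 14 = 28π cm/s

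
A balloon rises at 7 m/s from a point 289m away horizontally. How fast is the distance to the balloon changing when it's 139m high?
973√102842/102842 ≈ 3.034 m/s

z² = 289² + y²
z = √(289² + 139²) = √102842
dz/dt = y/z · dy/dt = 139/√102842 · 7 = 973√102842/102842 ≈ 3.034 m/s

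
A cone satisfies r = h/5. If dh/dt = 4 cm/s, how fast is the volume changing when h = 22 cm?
1936π/25 cm³/s

V = (1/3)π(h/5)²h = πh³/75
dV/dt = πh²/25 · 4
At h = 22: dV/dt = 1936π/25 cm³/s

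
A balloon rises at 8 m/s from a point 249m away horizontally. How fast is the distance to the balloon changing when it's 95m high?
380√71026/35513 ≈ 2.852 m/s

z² = 249² + y²
z = √(249² + 95²) = √71026
dz/dt = y/z · dy/dt = 95/√71026 · 8 = 380√71026/35513 ≈ 2.852 m/s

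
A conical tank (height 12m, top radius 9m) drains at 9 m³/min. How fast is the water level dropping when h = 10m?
4/(25π) ≈ 0.05093 m/min

r/h = 9/12, so r = (3/4)h
V = (1/3)πr²h = (1/3)π((3/4)h)²h = (3/16)πh³
dV/dh = (9/16)πh²
dh/dt = (dV/dt)/(dV/dh) = -9/((9/16)π·10²) = -4/(25π) m/min
The level is dropping at 4/(25π) ≈ 0.05093 m/min.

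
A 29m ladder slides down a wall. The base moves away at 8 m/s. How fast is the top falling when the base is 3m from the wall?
3√13/13 ≈ 0.8321 m/s

x² + y² = 29²
2x·dx/dt + 2y·dy/dt = 0
dy/dt = -x/y · dx/dt = -3/(8√13) · 8 = -3√13/13 m/s
The top is descending at 3√13/13 ≈ 0.8321 m/s.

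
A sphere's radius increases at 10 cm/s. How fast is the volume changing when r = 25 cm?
25000π cm³/s

V = (4/3)πr³
dV/dt = dV/dr · dr/dt = 4πr² · 10
At r = 25: dV/dt = 25000π cm³/s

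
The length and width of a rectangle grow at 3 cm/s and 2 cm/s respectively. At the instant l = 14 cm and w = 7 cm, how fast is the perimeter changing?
10 cm/s

P = 2(l + w)
dP/dt = 2(dl/dt + dw/dt) = 2(3 + 2) = 10 cm/s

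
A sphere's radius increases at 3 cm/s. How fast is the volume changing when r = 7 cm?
588π cm³/s

V = (4/3)πr³
dV/dt = dV/dr · dr/dt = 4πr² · 3
At r = 7: dV/dt = 588π cm³/s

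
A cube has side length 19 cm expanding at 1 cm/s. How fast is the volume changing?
1083 cm³/s

V = s³
dV/dt = 3s² · ds/dt = 3·19²·1 = 1083 cm³/s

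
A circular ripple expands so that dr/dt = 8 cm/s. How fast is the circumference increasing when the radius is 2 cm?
16π cm/s

C = 2πr
dC/dt = 2π · dr/dt = 2π · 8 = 16π cm/s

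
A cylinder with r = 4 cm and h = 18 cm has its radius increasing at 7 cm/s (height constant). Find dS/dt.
364π cm²/s

S = 2πrh + 2πr² (lateral + bases)
dS/dt = (2πh + 4πr)·dr/dt = (2π·18 + 4π·4)·7
= 364π cm²/s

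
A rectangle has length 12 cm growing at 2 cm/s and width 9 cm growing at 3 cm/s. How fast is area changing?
54 cm²/s

A = lw
dA/dt = w·dl/dt + l·dw/dt = 9·2 + 12·3 = 54 cm²/s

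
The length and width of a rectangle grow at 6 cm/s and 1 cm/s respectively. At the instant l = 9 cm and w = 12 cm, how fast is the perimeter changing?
14 cm/s

P = 2(l + w)
dP/dt = 2(dl/dt + dw/dt) = 2(6 + 1) = 14 cm/s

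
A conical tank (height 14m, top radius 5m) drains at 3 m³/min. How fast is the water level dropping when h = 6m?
49/(75π) ≈ 0.208 m/min

r/h = 5/14, so r = (5/14)h
V = (1/3)πr²h = (1/3)π((5/14)h)²h = (25/588)πh³
dV/dh = (25/196)πh²
dh/dt = (dV/dt)/(dV/dh) = -3/((25/196)π·6²) = -49/(75π) m/min
The level is dropping at 49/(75π) ≈ 0.208 m/min.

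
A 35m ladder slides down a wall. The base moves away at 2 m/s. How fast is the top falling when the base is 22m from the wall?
44√741/741 ≈ 1.616 m/s

x² + y² = 35²
2x·dx/dt + 2y·dy/dt = 0
dy/dt = -x/y · dx/dt = -22/√741 · 2 = -44√741/741 m/s
The top is descending at 44√741/741 ≈ 1.616 m/s.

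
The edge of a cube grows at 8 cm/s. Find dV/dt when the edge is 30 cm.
21600 cm³/s

V = s³
dV/dt = 3s² · ds/dt = 3·30²·8 = 21600 cm³/s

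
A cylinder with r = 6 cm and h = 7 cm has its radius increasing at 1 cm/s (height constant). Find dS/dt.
38π cm²/s

S = 2πrh + 2πr² (lateral + bases)
dS/dt = (2πh + 4πr)·dr/dt = (2π·7 + 4π·6)·1
= 38π cm²/s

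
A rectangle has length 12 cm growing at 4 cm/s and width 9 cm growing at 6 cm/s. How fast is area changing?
108 cm²/s

A = lw
dA/dt = w·dl/dt + l·dw/dt = 9·4 + 12·6 = 108 cm²/s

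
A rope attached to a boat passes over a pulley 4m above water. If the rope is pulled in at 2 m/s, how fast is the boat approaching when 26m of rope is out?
26√165/165 ≈ 2.024 m/s

rope² = x² + 4²
x = √(26² - 4²) = 2√165
dx/dt = (rope/x) · d(rope)/dt = (26/(2√165)) · (-2) = -26√165/165 m/s
The boat approaches at 26√165/165 ≈ 2.024 m/s.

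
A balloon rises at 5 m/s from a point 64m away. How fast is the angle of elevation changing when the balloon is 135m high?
0.014336 rad/s

tan(θ) = y/64
sec²(θ) · dθ/dt = (1/64) · dy/dt
dθ/dt = cos²(θ)/64 · 5 = 64/(64² + 135²) · 5
dθ/dt = 0.014336 rad/s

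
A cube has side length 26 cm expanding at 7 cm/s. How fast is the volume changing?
14196 cm³/s

V = s³
dV/dt = 3s² · ds/dt = 3·26²·7 = 14196 cm³/s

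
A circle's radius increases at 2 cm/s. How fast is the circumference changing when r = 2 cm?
4π cm/s

C = 2πr
dC/dt = 2π · dr/dt = 2π · 2 = 4π cm/s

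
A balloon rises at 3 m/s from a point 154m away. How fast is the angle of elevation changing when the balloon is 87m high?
0.014767 rad/s

tan(θ) = y/154
sec²(θ) · dθ/dt = (1/154) · dy/dt
dθ/dt = cos²(θ)/154 · 3 = 154/(154² + 87²) · 3
dθ/dt = 0.014767 rad/s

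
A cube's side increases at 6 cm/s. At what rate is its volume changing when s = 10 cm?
1800 cm³/s

V = s³
dV/dt = 3s² · ds/dt = 3·10²·6 = 1800 cm³/s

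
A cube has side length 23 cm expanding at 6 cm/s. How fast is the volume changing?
9522 cm³/s

V = s³
dV/dt = 3s² · ds/dt = 3·23²·6 = 9522 cm³/s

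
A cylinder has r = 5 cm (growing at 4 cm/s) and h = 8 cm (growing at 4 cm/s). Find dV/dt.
420π cm³/s

V = πr²h
dV/dt = 2πrh·dr/dt + πr²·dh/dt
= 2π(5)(8)(4) + π(5)²(4)
= 420π cm³/s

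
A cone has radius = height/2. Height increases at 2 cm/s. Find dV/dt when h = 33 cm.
1089π/2 cm³/s

V = (1/3)π(h/2)²h = πh³/12
dV/dt = πh²/4 · 2
At h = 33: dV/dt = 1089π/2 cm³/s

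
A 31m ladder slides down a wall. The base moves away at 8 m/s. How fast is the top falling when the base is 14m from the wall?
112√85/255 ≈ 4.049 m/s

x² + y² = 31²
2x·dx/dt + 2y·dy/dt = 0
dy/dt = -x/y · dx/dt = -14/(3√85) · 8 = -112√85/255 m/s
The top is descending at 112√85/255 ≈ 4.049 m/s.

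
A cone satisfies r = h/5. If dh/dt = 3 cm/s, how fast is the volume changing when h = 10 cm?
12π cm³/s

V = (1/3)π(h/5)²h = πh³/75
dV/dt = πh²/25 · 3
At h = 10: dV/dt = 12π cm³/s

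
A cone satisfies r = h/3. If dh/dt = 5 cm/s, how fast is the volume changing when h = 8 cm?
320π/9 cm³/s

V = (1/3)π(h/3)²h = πh³/27
dV/dt = πh²/9 · 5
At h = 8: dV/dt = 320π/9 cm³/s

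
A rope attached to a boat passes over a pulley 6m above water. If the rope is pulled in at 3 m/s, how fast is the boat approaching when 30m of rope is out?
5√6/4 ≈ 3.062 m/s

rope² = x² + 6²
x = √(30² - 6²) = 12√6
dx/dt = (rope/x) · d(rope)/dt = (30/(12√6)) · (-3) = -5√6/4 m/s
The boat approaches at 5√6/4 ≈ 3.062 m/s.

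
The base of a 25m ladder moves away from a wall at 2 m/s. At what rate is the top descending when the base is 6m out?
12√589/589 ≈ 0.4945 m/s

x² + y² = 25²
2x·dx/dt + 2y·dy/dt = 0
dy/dt = -x/y · dx/dt = -6/√589 · 2 = -12√589/589 m/s
The top is descending at 12√589/589 ≈ 0.4945 m/s.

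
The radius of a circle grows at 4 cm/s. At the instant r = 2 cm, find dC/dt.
8π cm/s

C = 2πr
dC/dt = 2π · dr/dt = 2π · 4 = 8π cm/s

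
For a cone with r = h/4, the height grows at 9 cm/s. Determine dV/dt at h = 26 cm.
1521π/4 cm³/s

V = (1/3)π(h/4)²h = πh³/48
dV/dt = πh²/16 · 9
At h = 26: dV/dt = 1521π/4 cm³/s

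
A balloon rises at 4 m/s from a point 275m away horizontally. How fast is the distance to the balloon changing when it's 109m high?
218√87506/43753 ≈ 1.474 m/s

z² = 275² + y²
z = √(275² + 109²) = √87506
dz/dt = y/z · dy/dt = 109/√87506 · 4 = 218√87506/43753 ≈ 1.474 m/s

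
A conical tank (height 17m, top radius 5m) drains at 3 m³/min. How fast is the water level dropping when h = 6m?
289/(300π) ≈ 0.3066 m/min

r/h = 5/17, so r = (5/17)h
V = (1/3)πr²h = (1/3)π((5/17)h)²h = (25/867)πh³
dV/dh = (25/289)πh²
dh/dt = (dV/dt)/(dV/dh) = -3/((25/289)π·6²) = -289/(300π) m/min
The level is dropping at 289/(300π) ≈ 0.3066 m/min.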